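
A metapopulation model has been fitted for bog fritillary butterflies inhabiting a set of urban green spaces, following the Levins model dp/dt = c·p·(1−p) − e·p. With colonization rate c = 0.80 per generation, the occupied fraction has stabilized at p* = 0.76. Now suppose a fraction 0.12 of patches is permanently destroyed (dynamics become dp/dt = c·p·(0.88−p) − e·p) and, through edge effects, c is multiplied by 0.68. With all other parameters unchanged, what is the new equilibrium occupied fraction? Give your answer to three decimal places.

0.527

Balance c(1−p*) = e gives e = 0.80×(1 − 0.76000) = 0.19200.
New p* = 0.88 − e/c = 0.88 − 0.19200/0.54400 = 0.52706.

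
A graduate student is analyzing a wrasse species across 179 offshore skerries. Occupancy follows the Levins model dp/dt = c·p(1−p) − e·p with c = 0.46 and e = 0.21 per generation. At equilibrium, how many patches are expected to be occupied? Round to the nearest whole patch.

97

p* = 1 − e/c = 1 − 0.21/0.46 = 0.5435.
Expected occupied patches = N × p* = 179 × 0.5435 = 97.28 ≈ 97.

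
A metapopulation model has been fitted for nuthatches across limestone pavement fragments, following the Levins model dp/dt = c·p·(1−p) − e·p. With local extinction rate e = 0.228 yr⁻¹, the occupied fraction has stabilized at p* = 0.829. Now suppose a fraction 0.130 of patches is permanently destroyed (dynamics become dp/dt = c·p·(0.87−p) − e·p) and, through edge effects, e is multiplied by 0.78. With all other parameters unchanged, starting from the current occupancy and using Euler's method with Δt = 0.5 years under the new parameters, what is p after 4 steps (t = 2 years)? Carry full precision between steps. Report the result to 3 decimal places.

0.742

Balance c(1−p*) = e gives c = e/(1 − 0.82900) = 0.228/0.17100 = 1.33333.
Starting from p₀ = 0.82900; update p ← p + (dp/dt)·Δt with the new parameters.
  1  |  dp/dt·Δt = -0.051055  |  p_1 = 0.777945
  2  |  dp/dt·Δt = -0.021432  |  p_2 = 0.756512
  3  |  dp/dt·Δt = -0.010033  |  p_3 = 0.746480
  4  |  dp/dt·Δt = -0.004907  |  p_4 = 0.741573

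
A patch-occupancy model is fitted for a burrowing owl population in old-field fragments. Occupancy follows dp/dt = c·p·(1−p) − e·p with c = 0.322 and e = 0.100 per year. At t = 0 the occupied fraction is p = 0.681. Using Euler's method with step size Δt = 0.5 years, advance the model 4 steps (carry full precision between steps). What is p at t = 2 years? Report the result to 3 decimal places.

0.684

Update rule: p ← p + [c·p·(1−p) − e·p]·Δt with Δt = 0.5.
  1  |  dp/dt·Δt = +0.000925  |  p_1 = 0.681925
  2  |  dp/dt·Δt = +0.000825  |  p_2 = 0.682751
  3  |  dp/dt·Δt = +0.000735  |  p_3 = 0.683486
  4  |  dp/dt·Δt = +0.000655  |  p_4 = 0.684141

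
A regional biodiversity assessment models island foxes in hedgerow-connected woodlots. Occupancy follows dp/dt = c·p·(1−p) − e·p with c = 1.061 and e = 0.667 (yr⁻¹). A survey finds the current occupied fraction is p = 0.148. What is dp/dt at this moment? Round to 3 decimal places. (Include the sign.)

0.035

Colonization term: c·p·(1−p) = 1.061×0.148×0.8520 = 0.13379.
Extinction term: e·p = 0.09872.
dp/dt = 0.13379 − 0.09872 = 0.03507.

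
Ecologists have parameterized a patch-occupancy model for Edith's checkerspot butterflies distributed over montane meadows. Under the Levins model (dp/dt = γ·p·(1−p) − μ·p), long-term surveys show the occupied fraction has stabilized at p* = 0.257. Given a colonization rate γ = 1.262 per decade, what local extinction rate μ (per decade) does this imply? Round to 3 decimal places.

0.938

At equilibrium γ(1−p*) = μ.
μ = 1.262 × (1 − 0.257) = 1.262 × 0.7430 = 0.9377.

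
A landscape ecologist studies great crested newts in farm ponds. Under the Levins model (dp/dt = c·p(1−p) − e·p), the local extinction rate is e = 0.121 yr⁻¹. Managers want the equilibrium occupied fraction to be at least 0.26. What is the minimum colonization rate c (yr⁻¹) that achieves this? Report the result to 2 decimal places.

p* = 1 − e/c ≥ 0.26 requires e/c ≤ 0.7400, i.e. c ≥ e/0.7400.
c_min = 0.121/0.7400 = 0.1635.

0.16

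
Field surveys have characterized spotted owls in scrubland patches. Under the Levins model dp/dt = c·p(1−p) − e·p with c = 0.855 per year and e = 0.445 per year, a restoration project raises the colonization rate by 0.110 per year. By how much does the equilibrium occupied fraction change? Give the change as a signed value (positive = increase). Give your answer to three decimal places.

Before: p* = 1 − 0.445/0.855 = 0.4795.
After the change, c = 0.965, e = 0.445, so p* = 1 − 0.445/0.965 = 0.5389.
Δp* = 0.5389 − 0.4795 = +0.0593.

0.059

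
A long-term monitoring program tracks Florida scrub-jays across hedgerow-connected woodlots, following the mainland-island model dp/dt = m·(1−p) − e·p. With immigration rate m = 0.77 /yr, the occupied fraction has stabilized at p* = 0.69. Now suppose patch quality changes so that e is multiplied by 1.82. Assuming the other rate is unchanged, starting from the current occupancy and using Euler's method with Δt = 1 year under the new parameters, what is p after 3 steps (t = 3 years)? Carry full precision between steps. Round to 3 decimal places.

0.541

Balance m(1−p*) = e·p* gives e = m(1−p*)/p* = 0.77×0.31000/0.69000 = 0.34594.
Starting from p₀ = 0.69000; update p ← p + (dp/dt)·Δt with the new parameters.
t = 1: p = 0.69000 + (-0.19573) = 0.49427
t = 2: p = 0.49427 + (+0.07822) = 0.57248
t = 3: p = 0.57248 + (-0.03126) = 0.54123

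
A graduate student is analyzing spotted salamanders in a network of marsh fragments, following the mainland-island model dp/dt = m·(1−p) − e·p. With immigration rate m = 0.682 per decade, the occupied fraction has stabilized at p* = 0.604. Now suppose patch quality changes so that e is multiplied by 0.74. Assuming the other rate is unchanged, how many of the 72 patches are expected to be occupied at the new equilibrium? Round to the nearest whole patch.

Balance m(1−p*) = e·p* gives e = m(1−p*)/p* = 0.682×0.39600/0.60400 = 0.44714.
New p* = m/(m+e) = 0.68200/(0.68200+0.33088) = 0.67333.
Expected occupied = 72 × 0.67333 = 48.48 ≈ 48.

48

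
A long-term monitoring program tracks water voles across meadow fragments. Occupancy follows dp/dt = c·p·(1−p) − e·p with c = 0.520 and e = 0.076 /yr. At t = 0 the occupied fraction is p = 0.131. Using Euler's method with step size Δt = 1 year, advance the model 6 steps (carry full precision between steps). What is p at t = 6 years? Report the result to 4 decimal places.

0.5958

Update rule: p ← p + [c·p·(1−p) − e·p]·Δt with Δt = 1.
p: 0.13100 → 0.18024  (Δp = +0.04924)
p: 0.18024 → 0.24337  (Δp = +0.06313)
p: 0.24337 → 0.32063  (Δp = +0.07726)
p: 0.32063 → 0.40953  (Δp = +0.08890)
p: 0.40953 → 0.50415  (Δp = +0.09462)
p: 0.50415 → 0.59583  (Δp = +0.09168)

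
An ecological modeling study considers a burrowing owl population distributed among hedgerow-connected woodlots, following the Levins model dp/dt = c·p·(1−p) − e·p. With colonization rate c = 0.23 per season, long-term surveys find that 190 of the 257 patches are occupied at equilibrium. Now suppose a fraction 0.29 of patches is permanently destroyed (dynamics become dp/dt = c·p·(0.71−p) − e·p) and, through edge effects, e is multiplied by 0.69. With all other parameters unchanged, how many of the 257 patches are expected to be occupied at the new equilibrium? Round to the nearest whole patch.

Observed p* = 190/257 = 0.73930.
Balance c(1−p*) = e gives e = 0.23×(1 − 0.73930) = 0.05996.
New p* = 0.71 − e/c = 0.71 − 0.04137/0.23000 = 0.53013.
Expected occupied = 257 × 0.53013 = 136.24 ≈ 136.

136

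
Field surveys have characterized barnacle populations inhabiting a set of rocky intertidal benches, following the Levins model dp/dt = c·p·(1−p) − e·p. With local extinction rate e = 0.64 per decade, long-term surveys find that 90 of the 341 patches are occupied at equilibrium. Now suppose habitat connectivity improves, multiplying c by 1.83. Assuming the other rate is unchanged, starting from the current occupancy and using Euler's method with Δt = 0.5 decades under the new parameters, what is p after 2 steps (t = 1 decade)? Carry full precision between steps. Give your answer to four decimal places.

Observed p* = 90/341 = 0.26393.
Balance c(1−p*) = e gives c = e/(1 − 0.26393) = 0.64/0.73607 = 0.86948.
Starting from p₀ = 0.26393; update p ← p + (dp/dt)·Δt with the new parameters.
p: 0.26393 → 0.33403  (Δp = +0.07010)
p: 0.33403 → 0.40412  (Δp = +0.07009)

0.4041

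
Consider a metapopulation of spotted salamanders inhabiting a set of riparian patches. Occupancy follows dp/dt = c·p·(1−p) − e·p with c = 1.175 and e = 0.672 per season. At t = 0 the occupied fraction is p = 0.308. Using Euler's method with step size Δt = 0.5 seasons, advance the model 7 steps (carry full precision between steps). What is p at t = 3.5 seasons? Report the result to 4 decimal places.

0.4053

Update rule: p ← p + [c·p·(1−p) − e·p]·Δt with Δt = 0.5.
t = 0.5: p = 0.30800 + (+0.02173) = 0.32973
t = 1: p = 0.32973 + (+0.01905) = 0.34878
t = 1.5: p = 0.34878 + (+0.01625) = 0.36503
t = 2: p = 0.36503 + (+0.01352) = 0.37855
t = 2.5: p = 0.37855 + (+0.01102) = 0.38957
t = 3: p = 0.38957 + (+0.00882) = 0.39839
t = 3.5: p = 0.39839 + (+0.00695) = 0.40534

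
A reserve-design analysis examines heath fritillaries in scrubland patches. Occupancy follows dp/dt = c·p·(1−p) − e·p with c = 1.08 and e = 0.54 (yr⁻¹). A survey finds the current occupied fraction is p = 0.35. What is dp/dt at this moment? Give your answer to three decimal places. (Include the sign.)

Colonization term: c·p·(1−p) = 1.08×0.35×0.6500 = 0.24570.
Extinction term: e·p = 0.18900.
dp/dt = 0.24570 − 0.18900 = 0.05670.

0.057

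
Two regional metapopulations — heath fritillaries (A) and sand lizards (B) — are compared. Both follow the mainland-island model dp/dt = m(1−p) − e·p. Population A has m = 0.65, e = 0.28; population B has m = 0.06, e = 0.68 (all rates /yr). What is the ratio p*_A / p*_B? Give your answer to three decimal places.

A: p*_A = m/(m+e) = 0.65/0.9300 = 0.6989.
B: p*_B = 0.06/0.7400 = 0.0811.
p*_A / p*_B = 0.6989/0.0811 = 8.6201.

8.620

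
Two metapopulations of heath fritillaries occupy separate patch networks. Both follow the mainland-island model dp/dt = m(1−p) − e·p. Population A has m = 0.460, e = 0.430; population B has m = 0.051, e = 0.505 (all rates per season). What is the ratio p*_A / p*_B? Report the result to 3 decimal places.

A: p*_A = m/(m+e) = 0.460/0.8900 = 0.5169.
B: p*_B = 0.051/0.5560 = 0.0917.
p*_A / p*_B = 0.5169/0.0917 = 5.6347.

5.635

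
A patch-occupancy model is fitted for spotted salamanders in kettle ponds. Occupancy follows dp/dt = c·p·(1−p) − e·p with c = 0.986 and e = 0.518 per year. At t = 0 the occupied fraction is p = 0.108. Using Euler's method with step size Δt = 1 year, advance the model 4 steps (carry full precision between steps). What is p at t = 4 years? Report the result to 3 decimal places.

0.304

Update rule: p ← p + [c·p·(1−p) − e·p]·Δt with Δt = 1.
t = 1: p = 0.10800 + (+0.03904) = 0.14704
t = 2: p = 0.14704 + (+0.04750) = 0.19454
t = 3: p = 0.19454 + (+0.05373) = 0.24827
t = 4: p = 0.24827 + (+0.05542) = 0.30368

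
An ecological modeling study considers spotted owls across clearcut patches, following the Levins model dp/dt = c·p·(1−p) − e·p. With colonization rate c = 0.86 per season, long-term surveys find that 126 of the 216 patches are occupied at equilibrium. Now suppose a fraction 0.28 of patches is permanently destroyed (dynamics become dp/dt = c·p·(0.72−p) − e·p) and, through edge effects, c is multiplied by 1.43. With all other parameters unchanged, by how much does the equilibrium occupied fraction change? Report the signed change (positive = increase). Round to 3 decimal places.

Observed p* = 126/216 = 0.58333.
Balance c(1−p*) = e gives e = 0.86×(1 − 0.58333) = 0.35834.
New p* = 0.72 − e/c = 0.72 − 0.35834/1.22980 = 0.42862.
Δp* = 0.42862 − 0.58333 = -0.15471.

-0.155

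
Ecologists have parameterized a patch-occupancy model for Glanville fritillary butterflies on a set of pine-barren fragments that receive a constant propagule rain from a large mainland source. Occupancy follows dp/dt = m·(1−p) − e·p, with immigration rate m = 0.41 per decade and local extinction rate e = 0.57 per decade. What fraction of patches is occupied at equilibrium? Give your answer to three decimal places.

At equilibrium the propagule rain into empty patches balances local extinction: m(1−p*) = e·p*.
p* = m/(m+e) = 0.41/(0.41+0.57) = 0.41/0.9800 = 0.4184.

0.418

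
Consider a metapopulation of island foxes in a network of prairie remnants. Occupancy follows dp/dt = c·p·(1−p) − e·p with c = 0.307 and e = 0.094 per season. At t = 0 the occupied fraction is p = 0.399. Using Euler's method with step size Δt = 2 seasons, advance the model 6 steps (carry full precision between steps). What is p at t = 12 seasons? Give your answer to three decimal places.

Update rule: p ← p + [c·p·(1−p) − e·p]·Δt with Δt = 2.
step 1: Δp = +0.07222, p = 0.47122
step 2: Δp = +0.06440, p = 0.53563
step 3: Δp = +0.05202, p = 0.58765
step 4: Δp = +0.03831, p = 0.62595
step 5: Δp = +0.02608, p = 0.65203
step 6: Δp = +0.01673, p = 0.66876

0.669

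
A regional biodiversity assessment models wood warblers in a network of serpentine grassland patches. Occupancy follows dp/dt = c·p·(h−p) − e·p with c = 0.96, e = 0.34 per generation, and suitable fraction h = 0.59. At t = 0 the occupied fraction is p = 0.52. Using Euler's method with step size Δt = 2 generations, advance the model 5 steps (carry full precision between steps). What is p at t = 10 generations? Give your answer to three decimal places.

0.236

Update rule: p ← p + [c·p·(h−p) − e·p]·Δt with Δt = 2.
p: 0.52000 → 0.23629  (Δp = -0.28371)
p: 0.23629 → 0.23608  (Δp = -0.00021)
p: 0.23608 → 0.23597  (Δp = -0.00011)
p: 0.23597 → 0.23591  (Δp = -0.00006)
p: 0.23591 → 0.23587  (Δp = -0.00003)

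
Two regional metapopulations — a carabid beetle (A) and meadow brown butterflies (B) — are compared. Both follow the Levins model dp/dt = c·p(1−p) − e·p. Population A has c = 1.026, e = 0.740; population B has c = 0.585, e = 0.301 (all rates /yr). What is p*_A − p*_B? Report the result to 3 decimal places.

-0.207

A: p*_A = 1 − 0.740/1.026 = 0.2788.
B: p*_B = 1 − 0.301/0.585 = 0.4855.
p*_A − p*_B = 0.2788 − 0.4855 = -0.2067.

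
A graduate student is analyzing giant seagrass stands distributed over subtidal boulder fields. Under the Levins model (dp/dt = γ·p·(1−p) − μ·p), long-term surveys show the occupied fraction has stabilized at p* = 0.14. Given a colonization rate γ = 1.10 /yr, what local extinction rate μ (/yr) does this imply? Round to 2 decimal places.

0.95

At equilibrium γ(1−p*) = μ.
μ = 1.10 × (1 − 0.14) = 1.10 × 0.8600 = 0.9460.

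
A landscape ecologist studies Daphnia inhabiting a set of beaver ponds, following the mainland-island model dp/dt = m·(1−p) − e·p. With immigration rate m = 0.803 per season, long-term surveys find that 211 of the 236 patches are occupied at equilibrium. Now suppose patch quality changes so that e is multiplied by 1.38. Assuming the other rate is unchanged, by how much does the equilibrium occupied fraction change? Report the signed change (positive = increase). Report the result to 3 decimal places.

-0.035

Observed p* = 211/236 = 0.89407.
Balance m(1−p*) = e·p* gives e = m(1−p*)/p* = 0.803×0.10593/0.89407 = 0.09514.
New p* = m/(m+e) = 0.80300/(0.80300+0.13129) = 0.85948.
Δp* = 0.85948 − 0.89407 = -0.03459.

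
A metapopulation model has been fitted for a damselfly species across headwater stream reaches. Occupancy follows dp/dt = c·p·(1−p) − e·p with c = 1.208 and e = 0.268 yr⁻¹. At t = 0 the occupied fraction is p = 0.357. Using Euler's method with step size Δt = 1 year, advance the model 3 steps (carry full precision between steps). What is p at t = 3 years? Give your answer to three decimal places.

0.765

Update rule: p ← p + [c·p·(1−p) − e·p]·Δt with Δt = 1.
p: 0.35700 → 0.53862  (Δp = +0.18162)
p: 0.53862 → 0.69447  (Δp = +0.15585)
p: 0.69447 → 0.76467  (Δp = +0.07020)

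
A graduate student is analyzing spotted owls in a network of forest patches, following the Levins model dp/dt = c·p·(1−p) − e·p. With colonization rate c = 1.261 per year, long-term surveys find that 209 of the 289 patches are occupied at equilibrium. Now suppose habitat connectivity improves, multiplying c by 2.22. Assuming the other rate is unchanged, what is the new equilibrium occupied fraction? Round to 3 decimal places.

0.875

Observed p* = 209/289 = 0.72318.
Balance c(1−p*) = e gives e = 1.261×(1 − 0.72318) = 0.34907.
New p* = 1 − e/c = 1 − 0.34907/2.79942 = 0.87531.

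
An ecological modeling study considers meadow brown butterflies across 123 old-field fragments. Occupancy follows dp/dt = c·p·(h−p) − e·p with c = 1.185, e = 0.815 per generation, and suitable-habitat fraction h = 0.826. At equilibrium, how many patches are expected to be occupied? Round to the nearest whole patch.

17

p* = h − e/c = 0.826 − 0.6878 = 0.1382.
Expected occupied patches = N × p* = 123 × 0.1382 = 17.00 ≈ 17.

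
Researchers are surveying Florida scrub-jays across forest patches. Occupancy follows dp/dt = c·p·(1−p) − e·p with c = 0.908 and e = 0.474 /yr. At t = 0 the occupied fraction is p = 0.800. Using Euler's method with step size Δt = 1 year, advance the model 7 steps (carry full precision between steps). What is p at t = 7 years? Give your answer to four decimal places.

0.4801

Update rule: p ← p + [c·p·(1−p) − e·p]·Δt with Δt = 1.
p: 0.80000 → 0.56608  (Δp = -0.23392)
p: 0.56608 → 0.52079  (Δp = -0.04529)
p: 0.52079 → 0.50054  (Δp = -0.02025)
p: 0.50054 → 0.49029  (Δp = -0.01026)
p: 0.49029 → 0.48480  (Δp = -0.00548)
p: 0.48480 → 0.48180  (Δp = -0.00301)
p: 0.48180 → 0.48012  (Δp = -0.00167)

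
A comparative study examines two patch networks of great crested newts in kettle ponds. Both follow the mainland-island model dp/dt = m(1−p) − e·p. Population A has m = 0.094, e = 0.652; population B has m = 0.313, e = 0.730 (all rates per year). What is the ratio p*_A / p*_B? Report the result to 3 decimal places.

A: p*_A = m/(m+e) = 0.094/0.7460 = 0.1260.
B: p*_B = 0.313/1.0430 = 0.3001.
p*_A / p*_B = 0.1260/0.3001 = 0.4199.

0.420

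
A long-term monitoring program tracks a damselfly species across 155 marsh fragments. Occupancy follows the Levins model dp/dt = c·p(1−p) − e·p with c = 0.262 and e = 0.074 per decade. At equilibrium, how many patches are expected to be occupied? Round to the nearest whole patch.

111

p* = 1 − e/c = 1 − 0.074/0.262 = 0.7176.
Expected occupied patches = N × p* = 155 × 0.7176 = 111.22 ≈ 111.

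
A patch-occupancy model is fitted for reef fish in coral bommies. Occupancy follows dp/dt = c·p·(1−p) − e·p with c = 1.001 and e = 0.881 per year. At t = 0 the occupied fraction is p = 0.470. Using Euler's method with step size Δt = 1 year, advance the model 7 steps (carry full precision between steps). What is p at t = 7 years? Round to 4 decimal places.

Update rule: p ← p + [c·p·(1−p) − e·p]·Δt with Δt = 1.
t = 1: p = 0.47000 + (-0.16472) = 0.30528
t = 2: p = 0.30528 + (-0.05666) = 0.24862
t = 3: p = 0.24862 + (-0.03204) = 0.21658
t = 4: p = 0.21658 + (-0.02097) = 0.19562
t = 5: p = 0.19562 + (-0.01483) = 0.18079
t = 6: p = 0.18079 + (-0.01102) = 0.16977
t = 7: p = 0.16977 + (-0.00848) = 0.16129

0.1613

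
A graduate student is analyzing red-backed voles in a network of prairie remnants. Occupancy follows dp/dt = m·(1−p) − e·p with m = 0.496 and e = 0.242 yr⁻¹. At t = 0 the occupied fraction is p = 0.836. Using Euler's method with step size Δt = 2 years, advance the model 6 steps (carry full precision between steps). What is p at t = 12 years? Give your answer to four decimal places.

0.6740

Update rule: p ← p + [m·(1−p) − e·p]·Δt with Δt = 2.
  1  |  dp/dt·Δt = -0.241936  |  p_1 = 0.594064
  2  |  dp/dt·Δt = +0.115162  |  p_2 = 0.709226
  3  |  dp/dt·Δt = -0.054817  |  p_3 = 0.654409
  4  |  dp/dt·Δt = +0.026093  |  p_4 = 0.680501
  5  |  dp/dt·Δt = -0.012420  |  p_5 = 0.668081
  6  |  dp/dt·Δt = +0.005912  |  p_6 = 0.673993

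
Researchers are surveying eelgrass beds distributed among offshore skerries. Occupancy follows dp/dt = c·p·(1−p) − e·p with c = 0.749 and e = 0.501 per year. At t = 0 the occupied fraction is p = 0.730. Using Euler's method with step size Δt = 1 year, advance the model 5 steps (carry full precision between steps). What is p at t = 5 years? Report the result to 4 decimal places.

0.3681

Update rule: p ← p + [c·p·(1−p) − e·p]·Δt with Δt = 1.
p: 0.73000 → 0.51190  (Δp = -0.21810)
p: 0.51190 → 0.44258  (Δp = -0.06932)
p: 0.44258 → 0.40563  (Δp = -0.03695)
p: 0.40563 → 0.38299  (Δp = -0.02264)
p: 0.38299 → 0.36811  (Δp = -0.01488)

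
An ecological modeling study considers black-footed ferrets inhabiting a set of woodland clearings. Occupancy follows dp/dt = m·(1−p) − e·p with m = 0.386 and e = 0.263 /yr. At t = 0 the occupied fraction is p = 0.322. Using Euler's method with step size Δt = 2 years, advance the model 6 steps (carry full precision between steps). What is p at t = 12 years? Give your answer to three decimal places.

0.595

Update rule: p ← p + [m·(1−p) − e·p]·Δt with Δt = 2.
p: 0.32200 → 0.67604  (Δp = +0.35404)
p: 0.67604 → 0.57054  (Δp = -0.10551)
p: 0.57054 → 0.60198  (Δp = +0.03144)
p: 0.60198 → 0.59261  (Δp = -0.00937)
p: 0.59261 → 0.59540  (Δp = +0.00279)
p: 0.59540 → 0.59457  (Δp = -0.00083)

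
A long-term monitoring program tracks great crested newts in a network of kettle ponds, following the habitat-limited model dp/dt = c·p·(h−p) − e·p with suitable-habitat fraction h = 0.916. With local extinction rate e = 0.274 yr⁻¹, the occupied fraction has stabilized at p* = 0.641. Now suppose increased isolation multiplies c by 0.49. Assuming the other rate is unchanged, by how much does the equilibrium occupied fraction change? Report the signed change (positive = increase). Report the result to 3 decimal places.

Balance c(h−p*) = e gives c = e/(0.916 − 0.64100) = 0.274/0.27500 = 0.99636.
New p* = 0.916 − e/c = 0.916 − 0.27400/0.48822 = 0.35478.
Δp* = 0.35478 − 0.64100 = -0.28622.

-0.286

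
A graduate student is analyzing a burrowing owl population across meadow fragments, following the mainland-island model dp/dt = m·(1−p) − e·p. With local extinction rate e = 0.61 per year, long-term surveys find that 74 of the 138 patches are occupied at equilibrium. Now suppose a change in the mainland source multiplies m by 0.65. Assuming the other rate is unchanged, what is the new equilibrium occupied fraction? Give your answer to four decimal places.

Observed p* = 74/138 = 0.53623.
Balance m(1−p*) = e·p* gives m = e·p*/(1−p*) = 0.61×0.53623/0.46377 = 0.70531.
New p* = m/(m+e) = 0.45845/(0.45845+0.61000) = 0.42908.

0.4291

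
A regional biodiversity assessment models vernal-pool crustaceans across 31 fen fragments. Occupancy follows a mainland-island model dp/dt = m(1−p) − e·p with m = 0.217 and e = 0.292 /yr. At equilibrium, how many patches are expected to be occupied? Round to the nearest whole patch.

p* = m/(m+e) = 0.217/0.5090 = 0.4263.
Expected occupied patches = N × p* = 31 × 0.4263 = 13.22 ≈ 13.

13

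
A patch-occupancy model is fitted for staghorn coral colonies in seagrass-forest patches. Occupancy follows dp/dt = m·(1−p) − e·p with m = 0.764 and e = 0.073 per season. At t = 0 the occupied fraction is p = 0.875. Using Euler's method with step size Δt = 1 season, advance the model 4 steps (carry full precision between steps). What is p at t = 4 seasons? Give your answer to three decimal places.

Update rule: p ← p + [m·(1−p) − e·p]·Δt with Δt = 1.
  1  |  dp/dt·Δt = +0.031625  |  p_1 = 0.906625
  2  |  dp/dt·Δt = +0.005155  |  p_2 = 0.911780
  3  |  dp/dt·Δt = +0.000840  |  p_3 = 0.912620
  4  |  dp/dt·Δt = +0.000137  |  p_4 = 0.912757

0.913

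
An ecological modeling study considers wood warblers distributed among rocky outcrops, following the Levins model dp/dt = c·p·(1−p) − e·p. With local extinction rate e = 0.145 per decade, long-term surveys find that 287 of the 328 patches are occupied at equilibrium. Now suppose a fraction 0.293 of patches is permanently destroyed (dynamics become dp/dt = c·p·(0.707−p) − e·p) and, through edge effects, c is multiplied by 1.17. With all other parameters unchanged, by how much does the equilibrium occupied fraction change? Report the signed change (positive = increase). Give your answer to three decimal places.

-0.275

Observed p* = 287/328 = 0.87500.
Balance c(1−p*) = e gives c = e/(1 − 0.87500) = 0.145/0.12500 = 1.16000.
New p* = 0.707 − e/c = 0.707 − 0.14500/1.35720 = 0.60016.
Δp* = 0.60016 − 0.87500 = -0.27484.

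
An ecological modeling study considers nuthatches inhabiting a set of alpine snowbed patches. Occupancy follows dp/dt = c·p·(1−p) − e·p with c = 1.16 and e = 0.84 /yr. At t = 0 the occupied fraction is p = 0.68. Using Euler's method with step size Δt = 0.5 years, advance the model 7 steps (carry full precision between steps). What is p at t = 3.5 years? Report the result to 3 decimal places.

0.325

Update rule: p ← p + [c·p·(1−p) − e·p]·Δt with Δt = 0.5.
t = 0.5: p = 0.68000 + (-0.15939) = 0.52061
t = 1: p = 0.52061 + (-0.07390) = 0.44671
t = 1.5: p = 0.44671 + (-0.04426) = 0.40244
t = 2: p = 0.40244 + (-0.02955) = 0.37290
t = 2.5: p = 0.37290 + (-0.02099) = 0.35191
t = 3: p = 0.35191 + (-0.01552) = 0.33639
t = 3.5: p = 0.33639 + (-0.01181) = 0.32458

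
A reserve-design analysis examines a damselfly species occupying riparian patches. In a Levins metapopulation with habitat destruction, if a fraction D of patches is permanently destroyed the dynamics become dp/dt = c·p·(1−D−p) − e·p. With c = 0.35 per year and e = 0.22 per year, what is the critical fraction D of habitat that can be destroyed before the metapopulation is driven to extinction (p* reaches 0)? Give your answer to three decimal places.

0.371

The nontrivial equilibrium is p* = (1−D) − e/c; extinction occurs when this hits zero.
So D_crit = 1 − e/c = 1 − 0.22/0.35 = 1 − 0.6286 = 0.3714.
This equals the undisturbed p*, a classic result of Lande's extension.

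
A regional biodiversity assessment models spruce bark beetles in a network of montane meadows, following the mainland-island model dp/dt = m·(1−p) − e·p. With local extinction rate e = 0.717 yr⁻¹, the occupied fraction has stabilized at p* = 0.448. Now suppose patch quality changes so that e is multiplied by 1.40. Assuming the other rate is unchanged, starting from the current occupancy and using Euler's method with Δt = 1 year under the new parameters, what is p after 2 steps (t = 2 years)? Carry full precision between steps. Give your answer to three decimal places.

0.395

Balance m(1−p*) = e·p* gives m = e·p*/(1−p*) = 0.717×0.44800/0.55200 = 0.58191.
Starting from p₀ = 0.44800; update p ← p + (dp/dt)·Δt with the new parameters.
step 1: Δp = -0.12849, p = 0.31951
step 2: Δp = +0.07526, p = 0.39477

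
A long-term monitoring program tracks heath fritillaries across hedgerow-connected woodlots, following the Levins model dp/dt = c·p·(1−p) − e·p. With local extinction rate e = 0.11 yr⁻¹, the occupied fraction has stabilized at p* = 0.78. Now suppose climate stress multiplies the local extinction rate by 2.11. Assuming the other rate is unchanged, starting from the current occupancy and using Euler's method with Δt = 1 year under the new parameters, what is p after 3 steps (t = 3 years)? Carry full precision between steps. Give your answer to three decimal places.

0.603

Balance c(1−p*) = e gives c = e/(1 − 0.78000) = 0.11/0.22000 = 0.50000.
Starting from p₀ = 0.78000; update p ← p + (dp/dt)·Δt with the new parameters.
t = 1: p = 0.78000 + (-0.09524) = 0.68476
t = 2: p = 0.68476 + (-0.05100) = 0.63376
t = 3: p = 0.63376 + (-0.03104) = 0.60272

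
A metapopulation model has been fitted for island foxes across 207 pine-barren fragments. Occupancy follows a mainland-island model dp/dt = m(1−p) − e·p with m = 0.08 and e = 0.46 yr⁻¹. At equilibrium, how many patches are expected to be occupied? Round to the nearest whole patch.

31

p* = m/(m+e) = 0.08/0.5400 = 0.1481.
Expected occupied patches = N × p* = 207 × 0.1481 = 30.67 ≈ 31.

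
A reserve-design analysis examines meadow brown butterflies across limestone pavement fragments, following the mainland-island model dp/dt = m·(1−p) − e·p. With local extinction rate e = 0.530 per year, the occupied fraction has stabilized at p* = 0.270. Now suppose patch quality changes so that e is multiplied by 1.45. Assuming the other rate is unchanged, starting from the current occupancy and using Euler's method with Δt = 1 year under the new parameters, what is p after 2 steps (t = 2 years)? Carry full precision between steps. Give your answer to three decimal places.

0.203

Balance m(1−p*) = e·p* gives m = e·p*/(1−p*) = 0.530×0.27000/0.73000 = 0.19603.
Starting from p₀ = 0.27000; update p ← p + (dp/dt)·Δt with the new parameters.
step 1: Δp = -0.06440, p = 0.20561
step 2: Δp = -0.00228, p = 0.20332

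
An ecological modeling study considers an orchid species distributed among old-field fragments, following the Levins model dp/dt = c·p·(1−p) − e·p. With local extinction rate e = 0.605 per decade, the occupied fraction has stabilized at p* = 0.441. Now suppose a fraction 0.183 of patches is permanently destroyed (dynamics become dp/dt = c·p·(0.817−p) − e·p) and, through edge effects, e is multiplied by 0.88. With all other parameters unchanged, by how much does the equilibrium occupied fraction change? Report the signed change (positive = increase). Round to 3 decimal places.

Balance c(1−p*) = e gives c = e/(1 − 0.44100) = 0.605/0.55900 = 1.08229.
New p* = 0.817 − e/c = 0.817 − 0.53240/1.08229 = 0.32508.
Δp* = 0.32508 − 0.44100 = -0.11592.

-0.116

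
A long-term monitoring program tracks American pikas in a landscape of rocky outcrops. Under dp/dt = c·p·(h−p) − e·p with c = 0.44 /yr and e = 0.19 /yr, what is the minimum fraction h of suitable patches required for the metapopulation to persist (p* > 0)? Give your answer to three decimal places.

0.432

p* = h − e/c is positive only when h > e/c.
h_min = e/c = 0.19/0.44 = 0.4318.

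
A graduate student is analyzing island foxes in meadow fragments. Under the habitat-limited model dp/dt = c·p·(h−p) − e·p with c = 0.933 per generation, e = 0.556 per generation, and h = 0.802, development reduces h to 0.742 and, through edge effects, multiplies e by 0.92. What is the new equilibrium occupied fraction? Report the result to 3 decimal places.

Before: p* = h − e/c = 0.802 − 0.556/0.933 = 0.802 − 0.5959 = 0.2061.
After: c = 0.933, e = 0.51152, h = 0.742; p* = 0.742 − 0.51152/0.933 = 0.1937.

0.194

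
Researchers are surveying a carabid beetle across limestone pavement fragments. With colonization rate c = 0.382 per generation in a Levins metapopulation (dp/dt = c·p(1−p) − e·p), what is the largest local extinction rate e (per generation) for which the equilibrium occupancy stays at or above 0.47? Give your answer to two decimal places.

0.20

1 − e/c ≥ 0.47 ⇒ e ≤ c(1 − 0.47) = 0.382 × 0.5300.
e_max = 0.2025.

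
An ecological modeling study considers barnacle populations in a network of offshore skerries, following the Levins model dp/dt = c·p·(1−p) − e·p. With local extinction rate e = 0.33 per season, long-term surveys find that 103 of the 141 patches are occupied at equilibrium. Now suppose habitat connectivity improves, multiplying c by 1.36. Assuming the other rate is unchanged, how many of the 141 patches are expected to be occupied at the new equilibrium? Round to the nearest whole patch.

Observed p* = 103/141 = 0.73050.
Balance c(1−p*) = e gives c = e/(1 − 0.73050) = 0.33/0.26950 = 1.22449.
New p* = 1 − e/c = 1 − 0.33000/1.66531 = 0.80184.
Expected occupied = 141 × 0.80184 = 113.06 ≈ 113.

113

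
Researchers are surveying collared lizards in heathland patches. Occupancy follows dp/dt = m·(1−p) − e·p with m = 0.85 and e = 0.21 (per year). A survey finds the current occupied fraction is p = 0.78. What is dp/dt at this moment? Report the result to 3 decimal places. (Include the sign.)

Colonization term: m·(1−p) = 0.85×0.2200 = 0.18700.
Extinction term: e·p = 0.16380.
dp/dt = 0.18700 − 0.16380 = 0.02320.

0.023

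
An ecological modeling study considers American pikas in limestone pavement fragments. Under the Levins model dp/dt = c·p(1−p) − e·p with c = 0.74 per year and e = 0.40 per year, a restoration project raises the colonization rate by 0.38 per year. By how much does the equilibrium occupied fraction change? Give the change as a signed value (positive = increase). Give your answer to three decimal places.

Before: p* = 1 − 0.40/0.74 = 0.4595.
After the change, c = 1.12, e = 0.4, so p* = 1 − 0.4/1.12 = 0.6429.
Δp* = 0.6429 − 0.4595 = +0.1834.

0.183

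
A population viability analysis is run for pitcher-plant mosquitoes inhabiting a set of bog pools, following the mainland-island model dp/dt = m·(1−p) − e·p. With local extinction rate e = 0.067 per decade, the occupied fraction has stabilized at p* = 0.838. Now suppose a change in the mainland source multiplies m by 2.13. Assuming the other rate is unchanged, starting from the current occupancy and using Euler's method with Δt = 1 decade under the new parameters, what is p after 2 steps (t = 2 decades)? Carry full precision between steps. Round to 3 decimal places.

0.914

Balance m(1−p*) = e·p* gives m = e·p*/(1−p*) = 0.067×0.83800/0.16200 = 0.34658.
Starting from p₀ = 0.83800; update p ← p + (dp/dt)·Δt with the new parameters.
t = 1: p = 0.83800 + (+0.06344) = 0.90144
t = 2: p = 0.90144 + (+0.01236) = 0.91380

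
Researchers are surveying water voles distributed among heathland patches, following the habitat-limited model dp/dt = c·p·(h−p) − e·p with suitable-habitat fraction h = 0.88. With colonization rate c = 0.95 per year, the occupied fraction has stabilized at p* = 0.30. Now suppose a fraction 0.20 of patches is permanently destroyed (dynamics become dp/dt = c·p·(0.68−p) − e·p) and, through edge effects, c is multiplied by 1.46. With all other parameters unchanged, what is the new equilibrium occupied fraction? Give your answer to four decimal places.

Balance c(h−p*) = e gives e = 0.95×(0.88 − 0.30000) = 0.55100.
New p* = 0.68 − e/c = 0.68 − 0.55100/1.38700 = 0.28274.

0.2827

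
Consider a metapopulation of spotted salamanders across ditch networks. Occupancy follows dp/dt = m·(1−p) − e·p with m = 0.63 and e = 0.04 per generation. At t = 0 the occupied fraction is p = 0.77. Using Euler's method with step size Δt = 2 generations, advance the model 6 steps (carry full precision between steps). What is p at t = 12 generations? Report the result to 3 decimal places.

0.940

Update rule: p ← p + [m·(1−p) − e·p]·Δt with Δt = 2.
t = 2: p = 0.77000 + (+0.22820) = 0.99820
t = 4: p = 0.99820 + (-0.07759) = 0.92061
t = 6: p = 0.92061 + (+0.02638) = 0.94699
t = 8: p = 0.94699 + (-0.00897) = 0.93802
t = 10: p = 0.93802 + (+0.00305) = 0.94107
t = 12: p = 0.94107 + (-0.00104) = 0.94004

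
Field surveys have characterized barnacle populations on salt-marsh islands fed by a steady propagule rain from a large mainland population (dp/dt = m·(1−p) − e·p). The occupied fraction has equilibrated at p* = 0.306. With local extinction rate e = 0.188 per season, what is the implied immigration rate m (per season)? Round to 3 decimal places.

0.083

At equilibrium m(1−p*) = e·p*, so m = e·p*/(1−p*).
m = 0.188 × 0.306 / 0.6940 = 0.0575/0.6940 = 0.0829.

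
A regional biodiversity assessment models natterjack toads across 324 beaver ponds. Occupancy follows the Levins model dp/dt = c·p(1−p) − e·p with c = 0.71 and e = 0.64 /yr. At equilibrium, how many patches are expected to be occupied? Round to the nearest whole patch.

p* = 1 − e/c = 1 − 0.64/0.71 = 0.0986.
Expected occupied patches = N × p* = 324 × 0.0986 = 31.94 ≈ 32.

32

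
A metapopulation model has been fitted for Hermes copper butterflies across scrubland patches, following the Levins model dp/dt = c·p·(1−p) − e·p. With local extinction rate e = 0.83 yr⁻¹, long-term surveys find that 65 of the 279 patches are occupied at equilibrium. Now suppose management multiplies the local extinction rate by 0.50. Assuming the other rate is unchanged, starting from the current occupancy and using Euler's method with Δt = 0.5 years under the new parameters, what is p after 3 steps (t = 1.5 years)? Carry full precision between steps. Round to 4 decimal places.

0.3834

Observed p* = 65/279 = 0.23297.
Balance c(1−p*) = e gives c = e/(1 − 0.23297) = 0.83/0.76703 = 1.08210.
Starting from p₀ = 0.23297; update p ← p + (dp/dt)·Δt with the new parameters.
p: 0.23297 → 0.28132  (Δp = +0.04834)
p: 0.28132 → 0.33233  (Δp = +0.05102)
p: 0.33233 → 0.38343  (Δp = +0.05109)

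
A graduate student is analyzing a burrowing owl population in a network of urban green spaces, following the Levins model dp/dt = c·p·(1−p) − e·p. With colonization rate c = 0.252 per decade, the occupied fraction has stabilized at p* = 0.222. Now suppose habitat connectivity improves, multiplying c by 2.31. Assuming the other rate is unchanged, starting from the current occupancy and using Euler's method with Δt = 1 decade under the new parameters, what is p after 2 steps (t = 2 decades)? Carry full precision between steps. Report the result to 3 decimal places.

0.341

Balance c(1−p*) = e gives e = 0.252×(1 − 0.22200) = 0.19606.
Starting from p₀ = 0.22200; update p ← p + (dp/dt)·Δt with the new parameters.
p: 0.22200 → 0.27902  (Δp = +0.05702)
p: 0.27902 → 0.34142  (Δp = +0.06240)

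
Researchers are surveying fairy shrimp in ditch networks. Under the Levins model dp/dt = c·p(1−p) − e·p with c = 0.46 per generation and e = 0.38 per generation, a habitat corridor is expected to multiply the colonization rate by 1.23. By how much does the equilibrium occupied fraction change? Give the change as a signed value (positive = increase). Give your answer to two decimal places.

0.15

Before: p* = 1 − 0.38/0.46 = 0.1739.
After the change, c = 0.5658, e = 0.38, so p* = 1 − 0.38/0.5658 = 0.3284.
Δp* = 0.3284 − 0.1739 = +0.1545.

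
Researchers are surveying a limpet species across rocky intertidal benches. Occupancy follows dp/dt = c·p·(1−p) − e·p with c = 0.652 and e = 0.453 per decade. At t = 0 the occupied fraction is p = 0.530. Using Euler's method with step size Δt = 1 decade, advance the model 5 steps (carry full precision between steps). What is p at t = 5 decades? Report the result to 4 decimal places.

Update rule: p ← p + [c·p·(1−p) − e·p]·Δt with Δt = 1.
p: 0.53000 → 0.45232  (Δp = -0.07768)
p: 0.45232 → 0.40894  (Δp = -0.04338)
p: 0.40894 → 0.38128  (Δp = -0.02766)
p: 0.38128 → 0.36237  (Δp = -0.01891)
p: 0.36237 → 0.34887  (Δp = -0.01350)

0.3489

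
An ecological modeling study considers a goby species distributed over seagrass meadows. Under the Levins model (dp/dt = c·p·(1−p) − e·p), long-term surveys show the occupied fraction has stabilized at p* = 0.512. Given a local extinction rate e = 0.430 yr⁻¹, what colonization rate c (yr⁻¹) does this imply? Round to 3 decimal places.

0.881

At equilibrium c(1−p*) = e, so c = e/(1−p*).
c = 0.430/(1 − 0.512) = 0.430/0.4880 = 0.8811.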